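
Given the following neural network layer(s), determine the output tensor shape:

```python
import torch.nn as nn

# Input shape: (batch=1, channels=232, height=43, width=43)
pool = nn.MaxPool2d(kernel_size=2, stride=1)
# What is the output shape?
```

Input: (1, 232, 43, 43) -> Output: (1, 232, 42, 42)

Answer: (1, 232, 42, 42)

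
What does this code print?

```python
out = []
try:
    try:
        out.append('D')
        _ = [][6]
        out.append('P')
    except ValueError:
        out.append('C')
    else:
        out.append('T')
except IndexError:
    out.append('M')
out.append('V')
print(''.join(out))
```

Execution trace: 'D' (inner try body) → 'M' (outer except IndexError) → 'V' (after the try/except). Output: DMV

Answer: DMV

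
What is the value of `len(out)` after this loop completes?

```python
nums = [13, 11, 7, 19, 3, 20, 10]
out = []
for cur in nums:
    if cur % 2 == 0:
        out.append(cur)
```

Count even numbers in [13, 11, 7, 19, 3, 20, 10]
`out` takes the values: [] → [20] → [20, 10]
So `len(out)` = 2

Answer: 2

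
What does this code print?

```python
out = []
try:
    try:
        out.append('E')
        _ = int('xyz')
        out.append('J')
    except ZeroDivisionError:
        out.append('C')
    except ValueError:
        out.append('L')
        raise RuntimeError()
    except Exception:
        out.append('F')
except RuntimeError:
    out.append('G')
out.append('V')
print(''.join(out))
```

Execution trace: 'E' (inner try body) → 'L' (inner except ValueError) → 'G' (outer except RuntimeError) → 'V' (after the try/except). Output: ELGV

Answer: ELGV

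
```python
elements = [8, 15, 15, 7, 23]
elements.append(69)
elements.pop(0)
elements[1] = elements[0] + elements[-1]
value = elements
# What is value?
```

Trace:
`elements = [8, 15, 15, 7, 23]` → elements = [8, 15, 15, 7, 23]
`elements.append(69)` → elements = [8, 15, 15, 7, 23, 69]
`elements.pop(0)` → elements = [15, 15, 7, 23, 69]
`elements[1] = elements[0] + elements[-1]` → elements = [15, 84, 7, 23, 69]
`value = elements` → value = [15, 84, 7, 23, 69]
So value = [15, 84, 7, 23, 69]

Answer: [15, 84, 7, 23, 69]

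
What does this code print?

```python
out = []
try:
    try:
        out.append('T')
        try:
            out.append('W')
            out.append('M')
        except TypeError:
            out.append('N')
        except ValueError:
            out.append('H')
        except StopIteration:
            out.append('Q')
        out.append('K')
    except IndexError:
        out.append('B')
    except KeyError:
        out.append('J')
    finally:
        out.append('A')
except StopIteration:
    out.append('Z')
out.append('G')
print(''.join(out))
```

Execution trace: 'T' (try body) → 'W' (inner try body) → 'M' (inner try body, no exception) → 'K' (try body, no exception) → 'A' (finally) → 'G' (after the try/except). Output: TWMKAG

Answer: TWMKAG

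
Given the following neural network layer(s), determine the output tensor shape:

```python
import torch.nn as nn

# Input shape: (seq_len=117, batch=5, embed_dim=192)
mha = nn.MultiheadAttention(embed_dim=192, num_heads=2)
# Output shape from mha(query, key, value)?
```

Input: (117, 5, 192) -> Output: (117, 5, 192)

Answer: (117, 5, 192)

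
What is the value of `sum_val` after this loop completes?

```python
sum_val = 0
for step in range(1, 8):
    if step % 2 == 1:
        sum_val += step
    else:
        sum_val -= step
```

Add odd, subtract even
`sum_val` takes the values: 0 → 1 → -1 → 2 → -2 → 3 → -3 → 4

Answer: 4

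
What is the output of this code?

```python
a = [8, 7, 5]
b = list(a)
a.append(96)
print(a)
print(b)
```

Key concept: list() constructor creates copy.
Step by step:
`a = [8, 7, 5]` → a = [8, 7, 5]
`b = list(a)` → b = [8, 7, 5]
`a.append(96)` → a = [8, 7, 5, 96]
`print(a)` → prints [8, 7, 5, 96]
`print(b)` → prints [8, 7, 5]

Answer:
[8, 7, 5, 96]
[8, 7, 5]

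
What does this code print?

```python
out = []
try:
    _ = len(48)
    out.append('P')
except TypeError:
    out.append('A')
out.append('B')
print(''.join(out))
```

Execution trace: 'A' (except TypeError) → 'B' (after the try/except). Output: AB

Answer: AB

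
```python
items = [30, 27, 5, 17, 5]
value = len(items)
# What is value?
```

Trace:
`items = [30, 27, 5, 17, 5]` → items = [30, 27, 5, 17, 5]
`value = len(items)` → value = 5
So value = 5

Answer: 5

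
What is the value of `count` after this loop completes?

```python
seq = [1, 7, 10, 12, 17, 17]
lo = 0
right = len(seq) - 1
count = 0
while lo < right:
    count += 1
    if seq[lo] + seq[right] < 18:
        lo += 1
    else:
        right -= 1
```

Steps to find pair summing to 18
`count` takes the values: 0 → 1 → 2 → 3 → 4 → 5

Answer: 5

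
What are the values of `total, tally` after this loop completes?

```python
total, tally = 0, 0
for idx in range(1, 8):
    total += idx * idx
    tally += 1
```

Sum of squares and count
`total, tally` takes the values: (0, 0) → (1, 0) → (1, 1) → (5, 1) → (5, 2) → (14, 2) → (14, 3) → (30, 3) → (30, 4) → (55, 4) → (55, 5) → (91, 5) → (91, 6) → (140, 6) → (140, 7)

Answer: 140, 7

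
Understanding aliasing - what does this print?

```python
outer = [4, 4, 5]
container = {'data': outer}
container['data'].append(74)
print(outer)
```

Key concept: dict holds reference to list.
Step by step:
`outer = [4, 4, 5]` → outer = [4, 4, 5]
`container = {'data': outer}` → container = {'data': [4, 4, 5]}
`container['data'].append(74)` → outer = [4, 4, 5, 74]; container = {'data': [4, 4, 5, 74]}
`print(outer)` → prints [4, 4, 5, 74]

Answer: [4, 4, 5, 74]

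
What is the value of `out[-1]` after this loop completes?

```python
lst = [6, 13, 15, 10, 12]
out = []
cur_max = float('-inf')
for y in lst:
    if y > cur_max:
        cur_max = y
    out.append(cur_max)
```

Running max ends at 15
`out` takes the values: [] → [6] → [6, 13] → [6, 13, 15] → [6, 13, 15, 15] → [6, 13, 15, 15, 15]
So `out[-1]` = 15

Answer: 15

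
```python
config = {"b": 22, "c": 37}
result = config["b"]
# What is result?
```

Trace:
`config = {"b": 22, "c": 37}` → config = {'b': 22, 'c': 37}
`result = config["b"]` → result = 22
So result = 22

Answer: 22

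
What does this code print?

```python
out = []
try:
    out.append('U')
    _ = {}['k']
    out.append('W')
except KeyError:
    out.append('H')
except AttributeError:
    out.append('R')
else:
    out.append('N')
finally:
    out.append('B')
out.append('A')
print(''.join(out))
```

Execution trace: 'U' (try body) → 'H' (except KeyError) → 'B' (finally) → 'A' (after the try/except). Output: UHBA

Answer: UHBA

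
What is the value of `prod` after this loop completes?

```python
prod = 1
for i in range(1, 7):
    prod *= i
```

6! = 720
`prod` takes the values: 1 → 2 → 6 → 24 → 120 → 720

Answer: 720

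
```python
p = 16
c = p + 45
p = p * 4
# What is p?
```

Trace:
`p = 16` → p = 16
`c = p + 45` → c = 61
`p = p * 4` → p = 64
So p = 64

Answer: 64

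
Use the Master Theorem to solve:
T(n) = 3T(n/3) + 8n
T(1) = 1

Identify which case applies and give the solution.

a=3, b=3, f(n)=8n. log_3(3) = 1. Since c=1 = 1, Case 2 applies: T(n) = Θ(n^log_b(a) · log n) = O(n log n).

Answer: O(n log n) - Case 2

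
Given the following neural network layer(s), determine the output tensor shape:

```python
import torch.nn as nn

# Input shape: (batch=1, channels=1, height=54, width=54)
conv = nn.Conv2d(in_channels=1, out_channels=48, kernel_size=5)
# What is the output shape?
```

Input: (1, 1, 54, 54) -> Output: (1, 48, 50, 50)

Answer: (1, 48, 50, 50)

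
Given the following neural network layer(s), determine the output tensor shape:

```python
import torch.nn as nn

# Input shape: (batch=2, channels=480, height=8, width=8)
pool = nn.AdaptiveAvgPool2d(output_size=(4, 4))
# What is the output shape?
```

Input: (2, 480, 8, 8) -> Output: (2, 480, 4, 4)

Answer: (2, 480, 4, 4)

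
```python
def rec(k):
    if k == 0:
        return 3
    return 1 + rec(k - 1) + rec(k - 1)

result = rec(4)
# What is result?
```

rec(k) = 1 + 2·rec(k-1), rec(0)=3. Closed form: (3+1)·2^4 - 1 = 63.

Answer: 63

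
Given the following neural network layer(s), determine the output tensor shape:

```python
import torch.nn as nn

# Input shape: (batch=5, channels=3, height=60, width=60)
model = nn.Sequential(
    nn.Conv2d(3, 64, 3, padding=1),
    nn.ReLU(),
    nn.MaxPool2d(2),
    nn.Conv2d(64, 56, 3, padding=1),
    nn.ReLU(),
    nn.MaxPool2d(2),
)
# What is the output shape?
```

Input: (5, 3, 60, 60) -> after first Conv2d: (5, 64, 60, 60) -> after first MaxPool2d: (5, 64, 30, 30) -> after second Conv2d: (5, 56, 30, 30) -> Output: (5, 56, 15, 15)

Answer: (5, 56, 15, 15)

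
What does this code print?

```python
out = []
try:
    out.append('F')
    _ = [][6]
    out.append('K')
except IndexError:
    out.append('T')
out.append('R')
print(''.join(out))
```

Execution trace: 'F' (try body) → 'T' (except IndexError) → 'R' (after the try/except). Output: FTR

Answer: FTR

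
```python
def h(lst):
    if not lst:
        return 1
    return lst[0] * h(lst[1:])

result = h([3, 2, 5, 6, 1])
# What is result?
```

Product over [3, 2, 5, 6, 1] = 3 * 2 * 5 * 6 * 1 = 180

Answer: 180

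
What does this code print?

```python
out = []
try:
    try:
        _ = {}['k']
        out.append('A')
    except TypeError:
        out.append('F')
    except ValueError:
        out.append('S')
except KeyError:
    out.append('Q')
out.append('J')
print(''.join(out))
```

Execution trace: 'Q' (outer except KeyError) → 'J' (after the try/except). Output: QJ

Answer: QJ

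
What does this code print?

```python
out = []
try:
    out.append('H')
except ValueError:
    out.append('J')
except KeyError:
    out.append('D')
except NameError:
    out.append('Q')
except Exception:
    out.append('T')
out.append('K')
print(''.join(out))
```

Execution trace: 'H' (try body, no exception) → 'K' (after the try/except). Output: HK

Answer: HK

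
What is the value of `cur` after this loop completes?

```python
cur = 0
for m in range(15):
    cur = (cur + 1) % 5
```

Increment mod 5, 15 times = 0
`cur` takes the values: 0 → 1 → 2 → 3 → 4 → 0 → 1 → 2 → 3 → 4 → 0 → 1 → 2 → 3 → 4 → 0

Answer: 0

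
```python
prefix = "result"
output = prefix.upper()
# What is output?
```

Trace:
`prefix = "result"` → prefix = 'result'
`output = prefix.upper()` → output = 'RESULT'
So output = 'RESULT'

Answer: 'RESULT'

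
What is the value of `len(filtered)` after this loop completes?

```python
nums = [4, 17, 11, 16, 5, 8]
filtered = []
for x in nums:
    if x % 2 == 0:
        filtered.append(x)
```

Count even numbers in [4, 17, 11, 16, 5, 8]
`filtered` takes the values: [] → [4] → [4, 16] → [4, 16, 8]
So `len(filtered)` = 3

Answer: 3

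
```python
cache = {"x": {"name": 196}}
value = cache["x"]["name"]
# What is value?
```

Trace:
`cache = {"x": {"name": 196}}` → cache = {'x': {'name': 196}}
`value = cache["x"]["name"]` → value = 196
So value = 196

Answer: 196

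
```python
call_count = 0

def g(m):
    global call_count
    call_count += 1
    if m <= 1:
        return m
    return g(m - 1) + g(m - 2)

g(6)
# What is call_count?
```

Calls(m) = 1 + Calls(m-1) + Calls(m-2); Calls(0)=Calls(1)=1. For m=6 this gives 25.

Answer: 25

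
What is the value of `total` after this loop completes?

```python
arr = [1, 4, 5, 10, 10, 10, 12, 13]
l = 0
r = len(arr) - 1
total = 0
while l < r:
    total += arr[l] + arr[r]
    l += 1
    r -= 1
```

Sum of pairs from ends
`total` takes the values: 0 → 14 → 30 → 45 → 65

Answer: 65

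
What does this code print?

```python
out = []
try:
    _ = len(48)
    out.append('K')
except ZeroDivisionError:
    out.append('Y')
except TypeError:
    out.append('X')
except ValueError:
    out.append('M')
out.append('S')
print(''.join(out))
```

Execution trace: 'X' (except TypeError) → 'S' (after the try/except). Output: XS

Answer: XS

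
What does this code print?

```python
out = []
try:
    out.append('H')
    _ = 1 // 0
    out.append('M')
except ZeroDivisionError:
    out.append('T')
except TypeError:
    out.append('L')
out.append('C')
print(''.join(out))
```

Execution trace: 'H' (try body) → 'T' (except ZeroDivisionError) → 'C' (after the try/except). Output: HTC

Answer: HTC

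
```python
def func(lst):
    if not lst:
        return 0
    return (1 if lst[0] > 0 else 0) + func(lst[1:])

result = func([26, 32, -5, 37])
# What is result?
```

Count of positive elements in [26, 32, -5, 37] = 3

Answer: 3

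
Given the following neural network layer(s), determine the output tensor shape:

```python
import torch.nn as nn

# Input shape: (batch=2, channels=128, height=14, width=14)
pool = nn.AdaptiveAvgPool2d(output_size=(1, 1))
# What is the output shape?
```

Input: (2, 128, 14, 14) -> Output: (2, 128, 1, 1)

Answer: (2, 128, 1, 1)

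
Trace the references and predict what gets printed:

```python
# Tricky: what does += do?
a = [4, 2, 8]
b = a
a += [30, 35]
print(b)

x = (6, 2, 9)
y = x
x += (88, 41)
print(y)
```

Key concept: += behavior differs for mutable vs immutable.
Step by step:
`a = [4, 2, 8]` → a = [4, 2, 8]
`b = a` → b = [4, 2, 8] (same object as a)
`a += [30, 35]` → a = [4, 2, 8, 30, 35] (same object as b); b = [4, 2, 8, 30, 35] (same object as a)
`print(b)` → prints [4, 2, 8, 30, 35]
`x = (6, 2, 9)` → x = (6, 2, 9)
`y = x` → y = (6, 2, 9)
`x += (88, 41)` → x = (6, 2, 9, 88, 41)
`print(y)` → prints (6, 2, 9)

Answer:
[4, 2, 8, 30, 35]
(6, 2, 9)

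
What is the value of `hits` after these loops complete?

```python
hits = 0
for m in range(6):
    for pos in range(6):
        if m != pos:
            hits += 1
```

6² - 6 (exclude diagonal)
`hits` takes the values: 0 → 1 → 2 → 3 → 4 → 5 → 6 → 7 → 8 → 9 → 10 → 11 → 12 → 13 → 14 → 15 → 16 → 17 → 18 → 19 → 20 → 21 → 22 → 23 → 24 → 25 → 26 → 27 → 28 → 29 → 30

Answer: 30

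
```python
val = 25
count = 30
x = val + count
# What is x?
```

Trace:
`val = 25` → val = 25
`count = 30` → count = 30
`x = val + count` → x = 55
So x = 55

Answer: 55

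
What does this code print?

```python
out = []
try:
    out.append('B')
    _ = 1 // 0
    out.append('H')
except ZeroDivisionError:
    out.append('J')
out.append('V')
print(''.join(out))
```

Execution trace: 'B' (try body) → 'J' (except ZeroDivisionError) → 'V' (after the try/except). Output: BJV

Answer: BJV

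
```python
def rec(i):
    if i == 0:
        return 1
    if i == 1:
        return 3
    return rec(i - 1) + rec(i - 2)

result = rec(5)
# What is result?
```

Build up from base cases: rec(0)=1, rec(1)=3, rec(2)=4, rec(3)=7, rec(4)=11, rec(5)=18

Answer: 18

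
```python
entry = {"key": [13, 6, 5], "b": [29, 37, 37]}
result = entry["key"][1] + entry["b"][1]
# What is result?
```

Trace:
`entry = {"key": [13, 6, 5], "b": [29, 37, 37]}` → entry = {'key': [13, 6, 5], 'b': [29, 37, 37]}
`result = entry["key"][1] + entry["b"][1]` → result = 43
So result = 43

Answer: 43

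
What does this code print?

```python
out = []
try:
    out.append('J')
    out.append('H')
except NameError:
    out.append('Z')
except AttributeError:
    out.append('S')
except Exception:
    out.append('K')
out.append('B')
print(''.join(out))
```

Execution trace: 'J' (try body) → 'H' (try body, no exception) → 'B' (after the try/except). Output: JHB

Answer: JHB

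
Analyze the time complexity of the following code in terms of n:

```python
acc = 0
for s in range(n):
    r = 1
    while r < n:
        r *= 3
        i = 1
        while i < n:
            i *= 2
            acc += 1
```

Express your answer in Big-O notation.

Each loop level contributes: n × log n × log n. Multiplying the contributions gives O(n log² n).

Answer: O(n log² n)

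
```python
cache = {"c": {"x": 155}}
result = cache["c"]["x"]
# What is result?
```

Trace:
`cache = {"c": {"x": 155}}` → cache = {'c': {'x': 155}}
`result = cache["c"]["x"]` → result = 155
So result = 155

Answer: 155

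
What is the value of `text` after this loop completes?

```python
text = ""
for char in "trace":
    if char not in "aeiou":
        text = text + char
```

Remove vowels from 'trace'
`text` takes the values: "" → "t" → "tr" → "trc"

Answer: "trc"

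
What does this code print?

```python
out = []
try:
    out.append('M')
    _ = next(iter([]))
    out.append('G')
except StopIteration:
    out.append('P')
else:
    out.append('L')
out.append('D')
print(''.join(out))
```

Execution trace: 'M' (try body) → 'P' (except StopIteration) → 'D' (after the try/except). Output: MPD

Answer: MPD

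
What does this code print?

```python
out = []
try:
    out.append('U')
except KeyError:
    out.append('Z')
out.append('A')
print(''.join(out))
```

Execution trace: 'U' (try body, no exception) → 'A' (after the try/except). Output: UA

Answer: UA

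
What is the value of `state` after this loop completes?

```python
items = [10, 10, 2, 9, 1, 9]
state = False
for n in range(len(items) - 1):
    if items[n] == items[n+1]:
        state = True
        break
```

Check consecutive duplicates in [10, 10, 2, 9, 1, 9]
`state` takes the values: False → True

Answer: True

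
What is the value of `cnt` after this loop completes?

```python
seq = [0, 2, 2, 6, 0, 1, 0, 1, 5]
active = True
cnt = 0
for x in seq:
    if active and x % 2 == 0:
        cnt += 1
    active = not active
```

Count even values at even positions
`cnt` takes the values: 0 → 1 → 2 → 3 → 4

Answer: 4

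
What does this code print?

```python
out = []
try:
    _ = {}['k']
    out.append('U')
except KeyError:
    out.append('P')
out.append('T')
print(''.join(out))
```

Execution trace: 'P' (except KeyError) → 'T' (after the try/except). Output: PT

Answer: PT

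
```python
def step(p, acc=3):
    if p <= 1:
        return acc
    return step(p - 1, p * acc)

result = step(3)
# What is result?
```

Accumulator trace (n, acc): (3, 3) -> (2, 9) -> (1, 18) -> return 18

Answer: 18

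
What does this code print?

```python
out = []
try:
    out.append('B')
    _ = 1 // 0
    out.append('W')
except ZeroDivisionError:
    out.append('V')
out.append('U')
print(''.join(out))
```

Execution trace: 'B' (try body) → 'V' (except ZeroDivisionError) → 'U' (after the try/except). Output: BVU

Answer: BVU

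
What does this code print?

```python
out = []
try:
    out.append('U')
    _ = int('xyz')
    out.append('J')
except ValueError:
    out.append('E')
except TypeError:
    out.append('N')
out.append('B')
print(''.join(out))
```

Execution trace: 'U' (try body) → 'E' (except ValueError) → 'B' (after the try/except). Output: UEB

Answer: UEB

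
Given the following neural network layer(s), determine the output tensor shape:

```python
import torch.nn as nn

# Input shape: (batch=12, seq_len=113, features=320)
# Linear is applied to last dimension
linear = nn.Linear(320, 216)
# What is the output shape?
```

Input: (12, 113, 320) -> Output: (12, 113, 216)

Answer: (12, 113, 216)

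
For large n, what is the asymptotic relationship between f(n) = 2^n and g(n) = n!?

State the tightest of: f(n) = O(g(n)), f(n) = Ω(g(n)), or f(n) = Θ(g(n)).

2^n vs n!: f(n) = O(g(n)) but not Ω(g(n)) — n! grows strictly faster than 2^n.

Answer: f(n) = O(g(n)) but not Ω(g(n)) — n! grows strictly faster than 2^n.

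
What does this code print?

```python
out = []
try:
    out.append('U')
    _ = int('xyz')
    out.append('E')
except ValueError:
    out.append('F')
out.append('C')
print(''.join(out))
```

Execution trace: 'U' (try body) → 'F' (except ValueError) → 'C' (after the try/except). Output: UFC

Answer: UFC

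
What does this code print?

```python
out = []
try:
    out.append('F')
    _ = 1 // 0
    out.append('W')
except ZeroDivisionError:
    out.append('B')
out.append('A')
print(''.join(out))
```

Execution trace: 'F' (try body) → 'B' (except ZeroDivisionError) → 'A' (after the try/except). Output: FBA

Answer: FBA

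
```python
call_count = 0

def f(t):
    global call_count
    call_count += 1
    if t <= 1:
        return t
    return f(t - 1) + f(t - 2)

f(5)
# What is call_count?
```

Calls(t) = 1 + Calls(t-1) + Calls(t-2); Calls(0)=Calls(1)=1. For t=5 this gives 15.

Answer: 15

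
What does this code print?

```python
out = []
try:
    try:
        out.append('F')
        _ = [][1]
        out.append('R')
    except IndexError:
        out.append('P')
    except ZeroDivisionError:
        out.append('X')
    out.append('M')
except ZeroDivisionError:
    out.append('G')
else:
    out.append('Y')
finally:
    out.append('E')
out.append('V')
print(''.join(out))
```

Execution trace: 'F' (inner try body) → 'P' (inner except IndexError) → 'M' (try body, no exception) → 'Y' (else) → 'E' (finally) → 'V' (after the try/except). Output: FPMYEV

Answer: FPMYEV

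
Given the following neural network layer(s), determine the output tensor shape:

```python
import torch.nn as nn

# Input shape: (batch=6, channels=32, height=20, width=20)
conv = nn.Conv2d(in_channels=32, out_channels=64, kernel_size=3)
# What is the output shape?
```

Input: (6, 32, 20, 20) -> Output: (6, 64, 18, 18)

Answer: (6, 64, 18, 18)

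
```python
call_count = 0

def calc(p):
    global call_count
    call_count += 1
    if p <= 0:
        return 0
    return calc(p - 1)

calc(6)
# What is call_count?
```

Linear recursion stepping by 1: 7 calls from p=6 down to ≤0.

Answer: 7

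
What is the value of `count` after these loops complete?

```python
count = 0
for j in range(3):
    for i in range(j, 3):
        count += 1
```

Upper triangle: 3 + 2 + ... + 1
`count` takes the values: 0 → 1 → 2 → 3 → 4 → 5 → 6

Answer: 6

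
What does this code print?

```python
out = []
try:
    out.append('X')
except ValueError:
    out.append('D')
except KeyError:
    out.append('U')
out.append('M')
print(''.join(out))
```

Execution trace: 'X' (try body, no exception) → 'M' (after the try/except). Output: XM

Answer: XM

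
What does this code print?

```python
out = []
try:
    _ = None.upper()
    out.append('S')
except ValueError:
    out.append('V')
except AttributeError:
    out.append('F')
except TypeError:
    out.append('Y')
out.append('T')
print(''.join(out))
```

Execution trace: 'F' (except AttributeError) → 'T' (after the try/except). Output: FT

Answer: FT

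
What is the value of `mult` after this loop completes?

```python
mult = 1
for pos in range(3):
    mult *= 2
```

2^3 = 8
`mult` takes the values: 1 → 2 → 4 → 8

Answer: 8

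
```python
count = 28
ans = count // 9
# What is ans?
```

Trace:
`count = 28` → count = 28
`ans = count // 9` → ans = 3
So ans = 3

Answer: 3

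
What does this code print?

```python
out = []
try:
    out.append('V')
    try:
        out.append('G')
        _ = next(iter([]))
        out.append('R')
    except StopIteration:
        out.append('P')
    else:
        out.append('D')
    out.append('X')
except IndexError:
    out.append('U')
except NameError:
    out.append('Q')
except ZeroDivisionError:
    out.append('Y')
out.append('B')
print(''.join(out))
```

Execution trace: 'V' (try body) → 'G' (inner try body) → 'P' (inner except StopIteration) → 'X' (try body, no exception) → 'B' (after the try/except). Output: VGPXB

Answer: VGPXB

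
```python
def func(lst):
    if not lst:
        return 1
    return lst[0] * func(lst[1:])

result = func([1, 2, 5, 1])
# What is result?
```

Product over [1, 2, 5, 1] = 1 * 2 * 5 * 1 = 10

Answer: 10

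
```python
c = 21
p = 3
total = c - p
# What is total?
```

Trace:
`c = 21` → c = 21
`p = 3` → p = 3
`total = c - p` → total = 18
So total = 18

Answer: 18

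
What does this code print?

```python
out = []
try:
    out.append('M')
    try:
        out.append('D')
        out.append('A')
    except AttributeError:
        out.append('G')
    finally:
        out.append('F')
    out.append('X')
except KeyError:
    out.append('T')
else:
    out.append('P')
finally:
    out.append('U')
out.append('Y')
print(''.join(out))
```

Execution trace: 'M' (try body) → 'D' (inner try body) → 'A' (inner try body, no exception) → 'F' (inner finally) → 'X' (try body, no exception) → 'P' (else) → 'U' (finally) → 'Y' (after the try/except). Output: MDAFXPUY

Answer: MDAFXPUY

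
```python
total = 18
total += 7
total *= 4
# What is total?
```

Trace:
`total = 18` → total = 18
`total += 7` → total = 25
`total *= 4` → total = 100
So total = 100

Answer: 100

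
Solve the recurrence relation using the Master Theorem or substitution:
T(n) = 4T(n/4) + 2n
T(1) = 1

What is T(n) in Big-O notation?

By Master Theorem: a=4, b=4, f(n)=2n. Since log_4(4) = 1 and f(n) = Θ(n^1), Case 2 applies. T(n) = O(n log n).

Answer: O(n log n)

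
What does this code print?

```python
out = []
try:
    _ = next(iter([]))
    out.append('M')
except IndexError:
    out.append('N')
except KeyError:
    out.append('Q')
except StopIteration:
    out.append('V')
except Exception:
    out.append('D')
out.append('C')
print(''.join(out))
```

Execution trace: 'V' (except StopIteration) → 'C' (after the try/except). Output: VC

Answer: VC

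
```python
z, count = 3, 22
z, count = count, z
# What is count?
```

Trace:
`z, count = 3, 22` → z = 3; count = 22
`z, count = count, z` → z = 22; count = 3
So count = 3

Answer: 3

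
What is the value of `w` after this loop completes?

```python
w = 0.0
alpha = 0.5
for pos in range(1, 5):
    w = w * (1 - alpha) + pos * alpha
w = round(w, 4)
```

Moving average with lr=0.5
`w` takes the values: 0.0 → 0.5 → 1.25 → 2.125 → 3.0625

Answer: 3.0625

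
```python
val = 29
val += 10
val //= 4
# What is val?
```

Trace:
`val = 29` → val = 29
`val += 10` → val = 39
`val //= 4` → val = 9
So val = 9

Answer: 9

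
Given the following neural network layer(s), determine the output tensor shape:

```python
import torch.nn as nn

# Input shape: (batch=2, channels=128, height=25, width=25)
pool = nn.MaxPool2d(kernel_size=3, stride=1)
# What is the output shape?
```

Input: (2, 128, 25, 25) -> Output: (2, 128, 23, 23)

Answer: (2, 128, 23, 23)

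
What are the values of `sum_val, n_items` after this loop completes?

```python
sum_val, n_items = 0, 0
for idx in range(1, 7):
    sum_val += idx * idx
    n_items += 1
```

Sum of squares and count
`sum_val, n_items` takes the values: (0, 0) → (1, 0) → (1, 1) → (5, 1) → (5, 2) → (14, 2) → (14, 3) → (30, 3) → (30, 4) → (55, 4) → (55, 5) → (91, 5) → (91, 6)

Answer: 91, 6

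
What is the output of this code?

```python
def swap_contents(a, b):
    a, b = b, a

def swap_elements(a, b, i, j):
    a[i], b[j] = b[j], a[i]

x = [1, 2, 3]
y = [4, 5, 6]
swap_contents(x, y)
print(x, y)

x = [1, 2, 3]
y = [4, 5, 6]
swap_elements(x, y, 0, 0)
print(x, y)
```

Key concept: parameter rebinding vs mutation.
Step by step:
`x = [1, 2, 3]` → x = [1, 2, 3]
`y = [4, 5, 6]` → y = [4, 5, 6]
`swap_contents(x, y)` → no visible change to tracked variables
`print(x, y)` → prints [1, 2, 3] [4, 5, 6]
`x = [1, 2, 3]` → x = [1, 2, 3]
`y = [4, 5, 6]` → y = [4, 5, 6]
`swap_elements(x, y, 0, 0)` → x = [4, 2, 3]; y = [1, 5, 6]
`print(x, y)` → prints [4, 2, 3] [1, 5, 6]

Answer:
[1, 2, 3] [4, 5, 6]
[4, 2, 3] [1, 5, 6]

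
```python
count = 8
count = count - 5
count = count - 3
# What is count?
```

Trace:
`count = 8` → count = 8
`count = count - 5` → count = 3
`count = count - 3` → count = 0
So count = 0

Answer: 0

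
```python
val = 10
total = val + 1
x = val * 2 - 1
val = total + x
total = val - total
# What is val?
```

Trace:
`val = 10` → val = 10
`total = val + 1` → total = 11
`x = val * 2 - 1` → x = 19
`val = total + x` → val = 30
`total = val - total` → total = 19
So val = 30

Answer: 30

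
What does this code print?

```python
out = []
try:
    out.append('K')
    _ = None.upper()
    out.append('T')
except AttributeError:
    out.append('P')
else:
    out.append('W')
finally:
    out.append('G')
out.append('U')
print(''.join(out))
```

Execution trace: 'K' (try body) → 'P' (except AttributeError) → 'G' (finally) → 'U' (after the try/except). Output: KPGU

Answer: KPGU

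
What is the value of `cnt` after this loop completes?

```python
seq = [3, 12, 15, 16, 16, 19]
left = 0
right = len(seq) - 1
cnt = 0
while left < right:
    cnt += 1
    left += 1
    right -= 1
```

Iterations until pointers meet (list length 6)
`cnt` takes the values: 0 → 1 → 2 → 3

Answer: 3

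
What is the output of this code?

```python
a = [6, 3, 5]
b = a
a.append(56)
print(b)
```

Key concept: basic list aliasing.
Step by step:
`a = [6, 3, 5]` → a = [6, 3, 5]
`b = a` → b = [6, 3, 5] (same object as a)
`a.append(56)` → a = [6, 3, 5, 56] (same object as b); b = [6, 3, 5, 56] (same object as a)
`print(b)` → prints [6, 3, 5, 56]

Answer: [6, 3, 5, 56]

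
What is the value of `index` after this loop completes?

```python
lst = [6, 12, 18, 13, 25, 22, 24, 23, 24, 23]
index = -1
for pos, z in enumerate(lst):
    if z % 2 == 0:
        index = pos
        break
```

First even number index in [6, 12, 18, 13, 25, 22, 24, 23, 24, 23]
`index` takes the values: -1 → 0

Answer: 0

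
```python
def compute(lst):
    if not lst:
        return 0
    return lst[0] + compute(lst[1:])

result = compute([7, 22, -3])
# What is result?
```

7 + 22 + (-3) + 0 = 26

Answer: 26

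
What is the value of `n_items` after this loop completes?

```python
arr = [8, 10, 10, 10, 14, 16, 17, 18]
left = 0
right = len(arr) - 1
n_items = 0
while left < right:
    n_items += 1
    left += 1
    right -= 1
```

Iterations until pointers meet (list length 8)
`n_items` takes the values: 0 → 1 → 2 → 3 → 4

Answer: 4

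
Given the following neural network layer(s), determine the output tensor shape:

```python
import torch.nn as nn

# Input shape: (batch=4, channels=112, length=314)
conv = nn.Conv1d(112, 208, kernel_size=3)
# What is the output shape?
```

Input: (4, 112, 314) -> Output: (4, 208, 312)

Answer: (4, 208, 312)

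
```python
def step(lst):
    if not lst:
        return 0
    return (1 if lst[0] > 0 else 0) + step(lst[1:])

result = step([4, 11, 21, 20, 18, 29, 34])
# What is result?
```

Count of positive elements in [4, 11, 21, 20, 18, 29, 34] = 7

Answer: 7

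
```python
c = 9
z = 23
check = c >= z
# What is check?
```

Trace:
`c = 9` → c = 9
`z = 23` → z = 23
`check = c >= z` → check = False
So check = False

Answer: False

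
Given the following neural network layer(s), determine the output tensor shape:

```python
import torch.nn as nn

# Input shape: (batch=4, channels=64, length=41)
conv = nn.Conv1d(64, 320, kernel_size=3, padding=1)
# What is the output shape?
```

Input: (4, 64, 41) -> Output: (4, 320, 41)

Answer: (4, 320, 41)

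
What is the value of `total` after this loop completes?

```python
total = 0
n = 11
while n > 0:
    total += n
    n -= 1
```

Sum 11 down to 1
`total` takes the values: 0 → 11 → 21 → 30 → 38 → 45 → 51 → 56 → 60 → 63 → 65 → 66

Answer: 66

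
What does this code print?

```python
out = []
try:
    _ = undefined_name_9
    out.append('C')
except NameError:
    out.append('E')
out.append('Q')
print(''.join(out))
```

Execution trace: 'E' (except NameError) → 'Q' (after the try/except). Output: EQ

Answer: EQ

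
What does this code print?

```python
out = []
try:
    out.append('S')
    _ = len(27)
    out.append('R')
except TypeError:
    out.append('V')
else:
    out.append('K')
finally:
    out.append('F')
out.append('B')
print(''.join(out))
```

Execution trace: 'S' (try body) → 'V' (except TypeError) → 'F' (finally) → 'B' (after the try/except). Output: SVFB

Answer: SVFB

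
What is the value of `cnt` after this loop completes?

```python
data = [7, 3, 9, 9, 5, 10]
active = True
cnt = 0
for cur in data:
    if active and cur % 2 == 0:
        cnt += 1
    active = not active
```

Count even values at even positions
`cnt` takes the values: 0

Answer: 0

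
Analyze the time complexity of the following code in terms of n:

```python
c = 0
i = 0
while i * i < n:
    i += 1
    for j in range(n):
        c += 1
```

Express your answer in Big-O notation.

Each loop level contributes: √n × n. Multiplying the contributions gives O(n√n).

Answer: O(n√n)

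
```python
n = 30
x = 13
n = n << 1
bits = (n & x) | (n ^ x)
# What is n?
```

Trace:
`n = 30` → n = 30
`x = 13` → x = 13
`n = n << 1` → n = 60
`bits = (n & x) | (n ^ x)` → bits = 61
So n = 60

Answer: 60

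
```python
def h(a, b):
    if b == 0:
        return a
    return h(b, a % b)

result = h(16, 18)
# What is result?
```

h(16, 18) -> h(18, 16) -> h(16, 2) -> h(2, 0) -> 2

Answer: 2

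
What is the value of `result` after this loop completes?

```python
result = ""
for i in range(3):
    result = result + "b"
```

Repeat 'b' 3 times
`result` takes the values: "" → "b" → "bb" → "bbb"

Answer: "bbb"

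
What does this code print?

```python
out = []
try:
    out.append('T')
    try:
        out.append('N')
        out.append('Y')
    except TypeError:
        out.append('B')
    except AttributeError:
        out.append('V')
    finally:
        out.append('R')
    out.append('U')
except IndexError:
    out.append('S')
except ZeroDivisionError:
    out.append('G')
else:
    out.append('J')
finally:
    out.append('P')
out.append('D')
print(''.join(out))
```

Execution trace: 'T' (try body) → 'N' (inner try body) → 'Y' (inner try body, no exception) → 'R' (inner finally) → 'U' (try body, no exception) → 'J' (else) → 'P' (finally) → 'D' (after the try/except). Output: TNYRUJPD

Answer: TNYRUJPD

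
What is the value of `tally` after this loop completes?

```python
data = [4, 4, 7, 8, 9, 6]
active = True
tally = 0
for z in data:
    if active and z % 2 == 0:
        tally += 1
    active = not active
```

Count even values at even positions
`tally` takes the values: 0 → 1

Answer: 1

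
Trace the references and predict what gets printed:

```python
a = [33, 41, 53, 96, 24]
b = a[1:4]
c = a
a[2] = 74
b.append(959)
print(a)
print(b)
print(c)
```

Key concept: slice vs alias.
Step by step:
`a = [33, 41, 53, 96, 24]` → a = [33, 41, 53, 96, 24]
`b = a[1:4]` → b = [41, 53, 96]
`c = a` → c = [33, 41, 53, 96, 24] (same object as a)
`a[2] = 74` → a = [33, 41, 74, 96, 24] (same object as c); c = [33, 41, 74, 96, 24] (same object as a)
`b.append(959)` → b = [41, 53, 96, 959]
`print(a)` → prints [33, 41, 74, 96, 24]
`print(b)` → prints [41, 53, 96, 959]
`print(c)` → prints [33, 41, 74, 96, 24]

Answer:
[33, 41, 74, 96, 24]
[41, 53, 96, 959]
[33, 41, 74, 96, 24]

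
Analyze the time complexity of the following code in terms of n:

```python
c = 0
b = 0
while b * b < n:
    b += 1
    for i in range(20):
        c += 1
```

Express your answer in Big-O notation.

Each loop level contributes: √n × 1. Multiplying the contributions gives O(√n).

Answer: O(√n)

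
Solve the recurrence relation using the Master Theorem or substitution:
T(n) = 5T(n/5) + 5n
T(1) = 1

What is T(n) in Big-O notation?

By Master Theorem: a=5, b=5, f(n)=5n. Since log_5(5) = 1 and f(n) = Θ(n^1), Case 2 applies. T(n) = O(n log n).

Answer: O(n log n)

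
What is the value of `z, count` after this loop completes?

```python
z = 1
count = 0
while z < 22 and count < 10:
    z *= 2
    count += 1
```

Double until >= 22 or 10 iterations
`z, count` takes the values: (1, 0) → (2, 0) → (2, 1) → (4, 1) → (4, 2) → (8, 2) → (8, 3) → (16, 3) → (16, 4) → (32, 4) → (32, 5)

Answer: 32, 5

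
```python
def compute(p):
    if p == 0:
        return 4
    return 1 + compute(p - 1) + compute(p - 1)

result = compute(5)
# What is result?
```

compute(p) = 1 + 2·compute(p-1), compute(0)=4. Closed form: (4+1)·2^5 - 1 = 159.

Answer: 159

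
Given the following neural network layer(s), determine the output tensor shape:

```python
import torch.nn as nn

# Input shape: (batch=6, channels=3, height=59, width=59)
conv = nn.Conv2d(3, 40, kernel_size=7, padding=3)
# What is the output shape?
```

Input: (6, 3, 59, 59) -> Output: (6, 40, 59, 59)

Answer: (6, 40, 59, 59)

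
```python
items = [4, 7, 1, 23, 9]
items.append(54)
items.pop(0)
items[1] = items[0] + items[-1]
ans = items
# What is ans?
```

Trace:
`items = [4, 7, 1, 23, 9]` → items = [4, 7, 1, 23, 9]
`items.append(54)` → items = [4, 7, 1, 23, 9, 54]
`items.pop(0)` → items = [7, 1, 23, 9, 54]
`items[1] = items[0] + items[-1]` → items = [7, 61, 23, 9, 54]
`ans = items` → ans = [7, 61, 23, 9, 54]
So ans = [7, 61, 23, 9, 54]

Answer: [7, 61, 23, 9, 54]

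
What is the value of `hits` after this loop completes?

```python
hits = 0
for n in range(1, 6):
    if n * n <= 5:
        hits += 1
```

Count numbers where n² ≤ 5
`hits` takes the values: 0 → 1 → 2

Answer: 2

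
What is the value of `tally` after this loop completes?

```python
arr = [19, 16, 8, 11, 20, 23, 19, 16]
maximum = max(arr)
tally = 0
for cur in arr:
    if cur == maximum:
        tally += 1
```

Count of max value 23 in [19, 16, 8, 11, 20, 23, 19, 16]
`tally` takes the values: 0 → 1

Answer: 1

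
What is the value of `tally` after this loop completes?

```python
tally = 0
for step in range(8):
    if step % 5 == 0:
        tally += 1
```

Count numbers divisible by 5 in range(8)
`tally` takes the values: 0 → 1 → 2

Answer: 2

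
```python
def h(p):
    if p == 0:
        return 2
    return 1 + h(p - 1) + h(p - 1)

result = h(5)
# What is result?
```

h(p) = 1 + 2·h(p-1), h(0)=2. Closed form: (2+1)·2^5 - 1 = 95.

Answer: 95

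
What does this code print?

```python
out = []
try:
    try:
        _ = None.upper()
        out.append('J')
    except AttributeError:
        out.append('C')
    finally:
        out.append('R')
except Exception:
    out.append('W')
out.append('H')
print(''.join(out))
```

Execution trace: 'C' (inner except AttributeError) → 'R' (inner finally) → 'H' (after the try/except). Output: CRH

Answer: CRH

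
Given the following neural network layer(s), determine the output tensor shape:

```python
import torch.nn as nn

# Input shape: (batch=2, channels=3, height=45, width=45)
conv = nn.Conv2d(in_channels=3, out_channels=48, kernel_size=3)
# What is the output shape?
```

Input: (2, 3, 45, 45) -> Output: (2, 48, 43, 43)

Answer: (2, 48, 43, 43)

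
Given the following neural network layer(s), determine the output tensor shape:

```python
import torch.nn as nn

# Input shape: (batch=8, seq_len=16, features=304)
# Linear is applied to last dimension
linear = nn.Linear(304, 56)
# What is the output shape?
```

Input: (8, 16, 304) -> Output: (8, 16, 56)

Answer: (8, 16, 56)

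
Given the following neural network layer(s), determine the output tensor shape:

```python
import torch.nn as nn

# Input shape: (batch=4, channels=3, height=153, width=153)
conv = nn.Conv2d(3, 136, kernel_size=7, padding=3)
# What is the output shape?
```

Input: (4, 3, 153, 153) -> Output: (4, 136, 153, 153)

Answer: (4, 136, 153, 153)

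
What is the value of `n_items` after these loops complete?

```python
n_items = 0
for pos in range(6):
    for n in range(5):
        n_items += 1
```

6 * 5 = 30
`n_items` takes the values: 0 → 1 → 2 → 3 → 4 → 5 → 6 → 7 → 8 → 9 → 10 → 11 → 12 → 13 → 14 → 15 → 16 → 17 → 18 → 19 → 20 → 21 → 22 → 23 → 24 → 25 → 26 → 27 → 28 → 29 → 30

Answer: 30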